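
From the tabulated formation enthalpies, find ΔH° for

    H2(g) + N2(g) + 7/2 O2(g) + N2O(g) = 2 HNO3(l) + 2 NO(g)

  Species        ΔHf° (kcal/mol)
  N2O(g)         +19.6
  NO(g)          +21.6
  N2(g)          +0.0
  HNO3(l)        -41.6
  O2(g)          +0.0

ΔH° = -59.6 kcal/mol

Products: 2·(-41.6) + 2·(+21.6) = -40.0
Reactants: 1·(+0.0) + 1·(+0.0) + 7/2·(+0.0) + 1·(+19.6) = +19.6
ΔH° = (-40.0) − (+19.6) = -59.6 kcal/mol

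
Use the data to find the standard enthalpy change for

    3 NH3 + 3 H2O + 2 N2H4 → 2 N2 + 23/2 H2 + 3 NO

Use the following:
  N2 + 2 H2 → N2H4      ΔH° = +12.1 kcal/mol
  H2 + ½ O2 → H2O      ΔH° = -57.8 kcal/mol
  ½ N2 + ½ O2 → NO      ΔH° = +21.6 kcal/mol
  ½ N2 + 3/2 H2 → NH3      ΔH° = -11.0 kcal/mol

ΔH° = 247.0 kcal/mol

equation 1 reversed and × 2 (reverse to put N2H4 on the reactant side; scale by 2 for the 2 N2H4): (-2)·(+12.1) = -24.2 kcal/mol
equation 2 reversed and × 3 (reverse to put H2O on the reactant side; scale by 3 for the 3 H2O): (-3)·(-57.8) = +173.4 kcal/mol
equation 3 × 3 (×3 to match 3 NO in the target): (3)·(+21.6) = +64.8 kcal/mol
equation 4 reversed and × 3 (reverse to put NH3 on the reactant side; ×3 to match 3 NH3 in the target): (-3)·(-11.0) = +33.0 kcal/mol
Combining the equations, ΔH° = (-24.2) + (+173.4) + (+64.8) + (+33.0) = 247.0 kcal/mol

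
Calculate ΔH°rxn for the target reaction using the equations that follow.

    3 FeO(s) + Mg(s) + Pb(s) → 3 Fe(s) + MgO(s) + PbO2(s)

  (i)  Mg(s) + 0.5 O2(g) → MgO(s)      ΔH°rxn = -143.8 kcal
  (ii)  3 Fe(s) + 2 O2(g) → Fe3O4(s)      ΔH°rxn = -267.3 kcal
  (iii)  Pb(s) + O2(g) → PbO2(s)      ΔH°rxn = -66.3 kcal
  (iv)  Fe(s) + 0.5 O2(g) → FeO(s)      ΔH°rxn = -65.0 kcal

(i) as written (MgO(s) already on the product side): -143.8 kcal
(ii): not needed (Fe3O4(s) appears nowhere else).
(iii) as written (PbO2(s) already on the product side): -66.3 kcal
(iv) reversed and × 3 (FeO(s) must end up as a reactant; scale by 3 for the 3 FeO(s)): (-3)·(-65.0) = +195.0 kcal
Combining the equations, ΔH°rxn = (-143.8) + (-66.3) + (+195.0) = -15.1 kcal

ΔH°rxn = -15.1 kcal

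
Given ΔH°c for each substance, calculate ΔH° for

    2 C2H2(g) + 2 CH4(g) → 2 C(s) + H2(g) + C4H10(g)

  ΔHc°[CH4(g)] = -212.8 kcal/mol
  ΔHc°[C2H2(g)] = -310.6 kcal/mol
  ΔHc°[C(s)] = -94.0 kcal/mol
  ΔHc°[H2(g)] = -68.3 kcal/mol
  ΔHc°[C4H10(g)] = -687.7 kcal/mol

With combustion enthalpies, reactants minus products:
= [2·(-310.6) + 2·(-212.8)] − [2·(-94.0) + 1·(-68.3) + 1·(-687.7)]
= -102.8 kcal/mol

ΔH° = -102.8 kcal/mol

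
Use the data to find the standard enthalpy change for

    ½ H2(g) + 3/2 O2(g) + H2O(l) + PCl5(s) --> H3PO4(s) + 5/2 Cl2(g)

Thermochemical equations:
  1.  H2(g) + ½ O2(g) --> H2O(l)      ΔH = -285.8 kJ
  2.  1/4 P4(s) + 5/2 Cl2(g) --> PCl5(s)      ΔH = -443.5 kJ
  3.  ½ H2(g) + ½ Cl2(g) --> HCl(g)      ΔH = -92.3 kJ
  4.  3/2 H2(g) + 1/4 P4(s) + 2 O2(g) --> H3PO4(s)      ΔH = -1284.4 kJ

eq. 1 reversed (H2O(l) must end up as a reactant): +285.8 kJ
eq. 2 reversed (reverse to put PCl5(s) on the reactant side): +443.5 kJ
eq. 3: not needed (HCl(g) appears nowhere else).
eq. 4 as written (H3PO4(s) already on the product side): -1284.4 kJ
ΔH = (+285.8) + (+443.5) + (-1284.4) = -555.1 kJ

ΔH = -555.1 kJ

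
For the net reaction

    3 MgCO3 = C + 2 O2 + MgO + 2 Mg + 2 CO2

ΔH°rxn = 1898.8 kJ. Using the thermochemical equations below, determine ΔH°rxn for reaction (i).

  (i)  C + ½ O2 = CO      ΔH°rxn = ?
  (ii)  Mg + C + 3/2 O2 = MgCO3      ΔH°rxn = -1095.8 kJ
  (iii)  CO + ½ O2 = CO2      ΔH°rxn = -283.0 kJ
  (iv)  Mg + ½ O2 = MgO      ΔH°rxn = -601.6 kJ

ΔH°rxn = -110.5 kJ

(i) × 2: contributes 2·x
(ii) reversed and × 3: (-3)·(-1095.8) = +3287.4 kJ
(iii) × 2: (2)·(-283.0) = -566.0 kJ
(iv) as written: -601.6 kJ
+1898.8 = (+3287.4) + (-566.0) + (-601.6) + 2·x
x = (+1898.8 − (+2119.8)) / (2) = -110.5 kJ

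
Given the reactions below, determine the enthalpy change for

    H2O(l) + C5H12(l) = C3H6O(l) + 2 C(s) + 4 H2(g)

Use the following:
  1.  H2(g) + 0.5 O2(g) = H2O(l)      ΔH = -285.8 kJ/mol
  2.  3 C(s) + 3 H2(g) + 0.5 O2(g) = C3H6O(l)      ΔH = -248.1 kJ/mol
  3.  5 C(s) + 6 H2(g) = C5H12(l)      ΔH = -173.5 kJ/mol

ΔH = 211.2 kJ/mol

eq. 1 reversed: +285.8 kJ/mol
eq. 2 as written: -248.1 kJ/mol
eq. 3 reversed: +173.5 kJ/mol
Combining the equations, ΔH = (+285.8) + (-248.1) + (+173.5) = 211.2 kJ/mol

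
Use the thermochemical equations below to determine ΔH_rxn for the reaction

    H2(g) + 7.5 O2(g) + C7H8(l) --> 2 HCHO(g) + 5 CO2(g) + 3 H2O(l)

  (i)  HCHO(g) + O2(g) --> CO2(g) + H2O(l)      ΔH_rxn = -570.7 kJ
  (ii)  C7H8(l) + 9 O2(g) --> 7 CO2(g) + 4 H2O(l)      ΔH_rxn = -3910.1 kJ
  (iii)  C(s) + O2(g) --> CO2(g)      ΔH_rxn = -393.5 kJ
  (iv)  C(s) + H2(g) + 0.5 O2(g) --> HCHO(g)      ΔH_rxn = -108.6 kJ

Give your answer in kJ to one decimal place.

ΔH_rxn = -3054.5 kJ

(i) reversed: +570.7 kJ
(ii) as written (C7H8(l) already on the reactant side): -3910.1 kJ
(iii) reversed: +393.5 kJ
(iv) as written (H2(g) already on the reactant side): -108.6 kJ
ΔH_rxn = (+570.7) + (-3910.1) + (+393.5) + (-108.6) = -3054.5 kJ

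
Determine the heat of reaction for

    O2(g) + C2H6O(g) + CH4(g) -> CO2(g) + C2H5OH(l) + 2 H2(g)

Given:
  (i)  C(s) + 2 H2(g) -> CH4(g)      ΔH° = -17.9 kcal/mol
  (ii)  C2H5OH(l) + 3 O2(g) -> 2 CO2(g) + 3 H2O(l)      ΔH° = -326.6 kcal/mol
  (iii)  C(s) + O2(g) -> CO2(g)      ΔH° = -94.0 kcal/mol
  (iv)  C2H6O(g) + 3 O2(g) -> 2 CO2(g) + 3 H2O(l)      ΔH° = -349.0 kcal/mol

(i) reversed: +17.9 kcal/mol
(ii) reversed: +326.6 kcal/mol
(iii) as written: -94.0 kcal/mol
(iv) as written: -349.0 kcal/mol
Since enthalpy is a state function, ΔH° = (+17.9) + (+326.6) + (-94.0) + (-349.0) = -98.5 kcal/mol

ΔH° = -98.5 kcal/mol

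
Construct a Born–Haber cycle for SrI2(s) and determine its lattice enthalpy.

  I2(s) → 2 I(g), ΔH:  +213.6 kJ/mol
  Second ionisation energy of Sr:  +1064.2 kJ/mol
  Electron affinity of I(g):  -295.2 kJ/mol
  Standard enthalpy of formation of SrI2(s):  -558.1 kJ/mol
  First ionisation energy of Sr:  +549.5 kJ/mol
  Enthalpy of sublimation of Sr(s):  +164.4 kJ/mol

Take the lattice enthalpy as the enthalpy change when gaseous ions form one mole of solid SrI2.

ΔHf° = 1·ΔHsub + 1·(ΣIE) + 1·D(I2) + 2·EA + U
-558.1 = 1·(+164.4) + 1·(+1613.7) + 1·(+213.6) + 2·(-295.2) + U
U = -558.1 − (+1401.3) = -1959.4 kJ/mol

U = -1959.4 kJ/mol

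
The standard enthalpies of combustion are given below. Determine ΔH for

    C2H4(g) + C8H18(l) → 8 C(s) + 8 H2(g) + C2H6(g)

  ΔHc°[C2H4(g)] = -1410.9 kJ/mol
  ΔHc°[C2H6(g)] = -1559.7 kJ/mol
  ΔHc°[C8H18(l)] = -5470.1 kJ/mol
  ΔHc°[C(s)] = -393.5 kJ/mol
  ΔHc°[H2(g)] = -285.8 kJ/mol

ΔH = 113.1 kJ/mol

With combustion enthalpies, reactants minus products:
= [1·(-1410.9) + 1·(-5470.1)] − [8·(-393.5) + 8·(-285.8) + 1·(-1559.7)]
= 113.1 kJ/mol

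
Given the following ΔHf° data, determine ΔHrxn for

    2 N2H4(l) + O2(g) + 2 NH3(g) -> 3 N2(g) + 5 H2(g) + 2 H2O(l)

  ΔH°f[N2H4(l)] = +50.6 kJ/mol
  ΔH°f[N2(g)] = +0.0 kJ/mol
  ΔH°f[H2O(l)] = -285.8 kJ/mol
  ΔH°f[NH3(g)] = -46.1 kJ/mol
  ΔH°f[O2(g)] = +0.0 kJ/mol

ΔHrxn = -580.6 kJ/mol

Products: 3·(+0.0) + 5·(+0.0) + 2·(-285.8) = -571.6
Reactants: 2·(+50.6) + 1·(+0.0) + 2·(-46.1) = +9.0
ΔHrxn = (-571.6) − (+9.0) = -580.6 kJ/mol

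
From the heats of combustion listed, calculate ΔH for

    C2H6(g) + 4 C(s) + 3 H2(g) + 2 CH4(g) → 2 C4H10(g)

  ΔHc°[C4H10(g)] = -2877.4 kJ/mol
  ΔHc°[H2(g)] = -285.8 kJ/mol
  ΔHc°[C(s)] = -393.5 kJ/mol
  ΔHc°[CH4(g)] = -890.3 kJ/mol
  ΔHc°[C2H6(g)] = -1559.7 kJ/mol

With combustion enthalpies, reactants minus products:
= [1·(-1559.7) + 4·(-393.5) + 3·(-285.8) + 2·(-890.3)] − [2·(-2877.4)]
= -16.9 kJ/mol

ΔH = -16.9 kJ/mol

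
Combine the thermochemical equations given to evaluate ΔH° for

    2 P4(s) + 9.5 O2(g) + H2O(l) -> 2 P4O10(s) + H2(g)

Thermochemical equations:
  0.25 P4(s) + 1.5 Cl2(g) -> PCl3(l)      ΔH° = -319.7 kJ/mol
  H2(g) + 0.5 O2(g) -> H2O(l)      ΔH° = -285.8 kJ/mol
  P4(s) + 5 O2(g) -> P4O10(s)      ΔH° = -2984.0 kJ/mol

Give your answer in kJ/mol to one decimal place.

ΔH° = -5682.2 kJ/mol

equation 1: not needed.
equation 2 reversed: +285.8 kJ/mol
equation 3 × 2: (2)·(-2984.0) = -5968.0 kJ/mol
Combining the equations, ΔH° = (-1)·(-285.8) + (2)·(-2984.0) = -5682.2 kJ/mol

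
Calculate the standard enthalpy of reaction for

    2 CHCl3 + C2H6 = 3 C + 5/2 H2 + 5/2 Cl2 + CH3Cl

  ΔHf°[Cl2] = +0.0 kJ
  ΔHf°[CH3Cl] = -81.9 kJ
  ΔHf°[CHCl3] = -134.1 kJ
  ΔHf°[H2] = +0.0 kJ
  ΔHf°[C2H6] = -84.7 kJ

Products: 3·(+0.0) + 5/2·(+0.0) + 5/2·(+0.0) + 1·(-81.9) = -81.9
Reactants: 2·(-134.1) + 1·(-84.7) = -352.9
ΔH° = (-81.9) − (-352.9) = 271.0 kJ

ΔH° = 271.0 kJ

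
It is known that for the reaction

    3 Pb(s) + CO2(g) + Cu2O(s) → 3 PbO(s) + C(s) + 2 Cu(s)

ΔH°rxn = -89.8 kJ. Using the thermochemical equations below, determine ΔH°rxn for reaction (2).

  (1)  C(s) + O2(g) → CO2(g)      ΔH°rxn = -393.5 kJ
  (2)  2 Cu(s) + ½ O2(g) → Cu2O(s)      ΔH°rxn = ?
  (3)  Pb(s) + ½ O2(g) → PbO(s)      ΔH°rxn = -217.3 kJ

(1) reversed: +393.5 kJ
(2) reversed: contributes −x
(3) × 3: (3)·(-217.3) = -651.9 kJ
-89.8 = (+393.5) + (-651.9) − x
x = (-89.8 − (-258.4)) / (-1) = -168.6 kJ

ΔH°rxn = -168.6 kJ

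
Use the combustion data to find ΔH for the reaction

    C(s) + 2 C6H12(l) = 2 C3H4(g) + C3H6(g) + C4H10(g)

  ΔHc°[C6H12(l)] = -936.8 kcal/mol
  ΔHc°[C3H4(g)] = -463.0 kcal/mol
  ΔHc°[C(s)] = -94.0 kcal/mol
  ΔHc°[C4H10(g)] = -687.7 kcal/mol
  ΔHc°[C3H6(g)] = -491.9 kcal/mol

With combustion enthalpies, reactants minus products:
= [1·(-94.0) + 2·(-936.8)] − [2·(-463.0) + 1·(-491.9) + 1·(-687.7)]
= 138.0 kcal/mol

ΔH = 138.0 kcal/mol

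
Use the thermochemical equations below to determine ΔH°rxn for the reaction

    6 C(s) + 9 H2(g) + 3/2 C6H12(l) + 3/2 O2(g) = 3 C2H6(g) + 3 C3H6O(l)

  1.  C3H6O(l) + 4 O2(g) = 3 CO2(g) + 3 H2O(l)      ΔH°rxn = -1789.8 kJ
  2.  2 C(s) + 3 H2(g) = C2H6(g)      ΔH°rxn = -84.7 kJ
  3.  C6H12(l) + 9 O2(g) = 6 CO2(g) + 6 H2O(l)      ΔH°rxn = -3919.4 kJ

ΔH°rxn = -763.8 kJ

eq. 1 reversed and × 3 (C3H6O(l) must end up as a product; ×3 to match 3 C3H6O(l) in the target): (-3)·(-1789.8) = +5369.4 kJ
eq. 2 × 3 (×3 to match 3 C2H6(g) in the target): (3)·(-84.7) = -254.1 kJ
eq. 3 × 3/2 (scale by 3/2 for the 3/2 C6H12(l)): (3/2)·(-3919.4) = -5879.1 kJ
Since enthalpy is a state function, ΔH°rxn = (+5369.4) + (-254.1) + (-5879.1) = -763.8 kJ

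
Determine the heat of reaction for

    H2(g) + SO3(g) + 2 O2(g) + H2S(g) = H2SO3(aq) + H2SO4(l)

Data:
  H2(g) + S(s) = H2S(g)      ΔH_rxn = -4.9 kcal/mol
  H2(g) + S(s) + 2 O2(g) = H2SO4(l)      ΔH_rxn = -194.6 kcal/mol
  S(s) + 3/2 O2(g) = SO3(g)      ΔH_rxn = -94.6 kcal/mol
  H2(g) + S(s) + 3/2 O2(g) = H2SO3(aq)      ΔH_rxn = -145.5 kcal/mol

ΔH_rxn = -240.6 kcal/mol

equation 1 reversed (H2S(g) must end up as a reactant): +4.9 kcal/mol
equation 2 as written (H2SO4(l) already on the product side): -194.6 kcal/mol
equation 3 reversed (SO3(g) must end up as a reactant): +94.6 kcal/mol
equation 4 as written (H2SO3(aq) already on the product side): -145.5 kcal/mol
Combining the equations, ΔH_rxn = (+4.9) + (-194.6) + (+94.6) + (-145.5) = -240.6 kcal/mol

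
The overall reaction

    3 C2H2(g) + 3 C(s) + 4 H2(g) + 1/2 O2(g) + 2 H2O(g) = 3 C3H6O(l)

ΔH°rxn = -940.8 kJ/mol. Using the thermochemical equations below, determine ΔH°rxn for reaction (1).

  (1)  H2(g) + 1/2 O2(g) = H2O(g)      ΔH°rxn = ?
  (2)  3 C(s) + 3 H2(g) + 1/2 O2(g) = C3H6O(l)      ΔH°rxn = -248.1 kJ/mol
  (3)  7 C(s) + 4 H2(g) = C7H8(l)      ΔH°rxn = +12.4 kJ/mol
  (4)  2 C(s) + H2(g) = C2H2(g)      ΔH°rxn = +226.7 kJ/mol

ΔH°rxn = -241.8 kJ/mol

(1) reversed and × 2: contributes −2·x
(2) × 3: (3)·(-248.1) = -744.3 kJ/mol
(3): not needed.
(4) reversed and × 3: (-3)·(+226.7) = -680.1 kJ/mol
-940.8 = (-744.3) + (-680.1) − 2·x
x = (-940.8 − (-1424.4)) / (-2) = -241.8 kJ/mol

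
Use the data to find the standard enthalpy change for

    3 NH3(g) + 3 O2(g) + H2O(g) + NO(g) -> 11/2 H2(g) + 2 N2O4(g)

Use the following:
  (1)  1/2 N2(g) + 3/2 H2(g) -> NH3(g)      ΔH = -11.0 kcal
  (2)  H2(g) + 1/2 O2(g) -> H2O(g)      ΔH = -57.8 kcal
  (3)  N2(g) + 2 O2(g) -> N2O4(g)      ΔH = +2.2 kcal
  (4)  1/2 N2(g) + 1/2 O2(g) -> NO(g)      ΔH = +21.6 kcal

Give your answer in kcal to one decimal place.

(1) reversed and × 3: (-3)·(-11.0) = +33.0 kcal
(2) reversed: +57.8 kcal
(3) × 2: (2)·(+2.2) = +4.4 kcal
(4) reversed: -21.6 kcal
ΔH = (+33.0) + (+57.8) + (+4.4) + (-21.6) = 73.6 kcal

ΔH = 73.6 kcal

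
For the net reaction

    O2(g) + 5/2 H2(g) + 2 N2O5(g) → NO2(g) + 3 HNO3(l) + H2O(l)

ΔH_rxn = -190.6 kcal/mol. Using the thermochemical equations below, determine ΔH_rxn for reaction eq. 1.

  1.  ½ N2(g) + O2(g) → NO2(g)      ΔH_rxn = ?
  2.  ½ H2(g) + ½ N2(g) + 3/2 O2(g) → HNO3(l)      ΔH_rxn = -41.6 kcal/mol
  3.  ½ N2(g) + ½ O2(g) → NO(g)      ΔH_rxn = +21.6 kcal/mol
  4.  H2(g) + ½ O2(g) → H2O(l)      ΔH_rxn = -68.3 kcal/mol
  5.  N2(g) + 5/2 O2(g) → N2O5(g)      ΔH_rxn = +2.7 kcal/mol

eq. 1 as written (NO2(g) already on the product side): contributes x
eq. 2 × 3 (scale by 3 for the 3 HNO3(l)): (3)·(-41.6) = -124.8 kcal/mol
eq. 3: not needed (NO(g) appears nowhere else).
eq. 4 as written (H2O(l) already on the product side): -68.3 kcal/mol
eq. 5 reversed and × 2 (N2O5(g) must end up as a reactant; ×2 to match 2 N2O5(g) in the target): (-2)·(+2.7) = -5.4 kcal/mol
-190.6 = (-124.8) + (-68.3) + (-5.4) + x
x = (-190.6 − (-198.5)) / (1) = 7.9 kcal/mol

ΔH_rxn = 7.9 kcal/mol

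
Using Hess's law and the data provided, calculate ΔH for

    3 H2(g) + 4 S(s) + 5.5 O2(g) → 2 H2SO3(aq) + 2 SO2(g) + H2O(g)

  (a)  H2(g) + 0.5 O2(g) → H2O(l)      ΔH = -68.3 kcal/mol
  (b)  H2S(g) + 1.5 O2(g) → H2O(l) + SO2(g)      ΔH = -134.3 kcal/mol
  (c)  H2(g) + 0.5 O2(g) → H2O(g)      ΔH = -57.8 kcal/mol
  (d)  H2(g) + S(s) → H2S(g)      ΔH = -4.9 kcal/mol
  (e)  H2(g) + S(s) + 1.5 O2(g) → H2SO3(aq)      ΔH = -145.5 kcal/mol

ΔH = -490.6 kcal/mol

(a) reversed and × 2: (-2)·(-68.3) = +136.6 kcal/mol
(b) × 2: (2)·(-134.3) = -268.6 kcal/mol
(c) as written: -57.8 kcal/mol
(d) × 2: (2)·(-4.9) = -9.8 kcal/mol
(e) × 2: (2)·(-145.5) = -291.0 kcal/mol
Combining the equations, ΔH = (+136.6) + (-268.6) + (-57.8) + (-9.8) + (-291.0) = -490.6 kcal/mol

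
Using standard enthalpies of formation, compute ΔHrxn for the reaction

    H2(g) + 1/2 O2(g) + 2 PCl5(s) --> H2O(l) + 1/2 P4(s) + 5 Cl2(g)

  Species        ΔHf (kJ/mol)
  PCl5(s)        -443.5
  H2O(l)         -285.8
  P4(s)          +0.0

Products: 1·(-285.8) + 1/2·(+0.0) + 5·(+0.0) = -285.8
Reactants: 1·(+0.0) + 1/2·(+0.0) + 2·(-443.5) = -887.0
ΔHrxn = (-285.8) − (-887.0) = 601.2 kJ/mol

ΔHrxn = 601.2 kJ/mol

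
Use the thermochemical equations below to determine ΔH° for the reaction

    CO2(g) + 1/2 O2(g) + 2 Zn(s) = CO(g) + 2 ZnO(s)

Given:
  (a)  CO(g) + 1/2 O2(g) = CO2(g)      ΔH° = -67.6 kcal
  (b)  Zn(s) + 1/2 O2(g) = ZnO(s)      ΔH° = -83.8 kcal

ΔH° = -100.0 kcal

(a) reversed (CO(g) must end up as a product): +67.6 kcal
(b) × 2 (scale by 2 for the 2 ZnO(s)): (2)·(-83.8) = -167.6 kcal
Summing the manipulated equations, ΔH° = (+67.6) + (-167.6) = -100.0 kcal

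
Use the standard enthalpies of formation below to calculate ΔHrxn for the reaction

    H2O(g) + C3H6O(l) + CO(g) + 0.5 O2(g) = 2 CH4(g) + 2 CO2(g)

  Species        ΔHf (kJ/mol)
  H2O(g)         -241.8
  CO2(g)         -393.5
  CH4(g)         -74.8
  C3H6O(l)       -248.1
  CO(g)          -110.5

ΔHrxn = -336.2 kJ/mol

Products: 2·(-74.8) + 2·(-393.5) = -936.6
Reactants: 1·(-241.8) + 1·(-248.1) + 1·(-110.5) + 1/2·(+0.0) = -600.4
ΔHrxn = (-936.6) − (-600.4) = -336.2 kJ/mol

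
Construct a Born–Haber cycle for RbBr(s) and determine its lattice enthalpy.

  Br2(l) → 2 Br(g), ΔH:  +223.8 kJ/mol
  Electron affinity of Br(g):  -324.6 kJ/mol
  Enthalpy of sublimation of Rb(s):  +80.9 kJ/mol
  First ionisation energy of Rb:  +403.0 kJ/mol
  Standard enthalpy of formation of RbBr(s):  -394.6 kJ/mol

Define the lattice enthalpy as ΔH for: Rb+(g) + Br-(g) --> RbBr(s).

U = -665.8 kJ/mol

ΔHf° = 1·ΔHsub + 1·(ΣIE) + 1/2·D(Br2) + 1·EA + U
-394.6 = 1·(+80.9) + 1·(+403.0) + 1/2·(+223.8) + 1·(-324.6) + U
U = -394.6 − (+271.2) = -665.8 kJ/mol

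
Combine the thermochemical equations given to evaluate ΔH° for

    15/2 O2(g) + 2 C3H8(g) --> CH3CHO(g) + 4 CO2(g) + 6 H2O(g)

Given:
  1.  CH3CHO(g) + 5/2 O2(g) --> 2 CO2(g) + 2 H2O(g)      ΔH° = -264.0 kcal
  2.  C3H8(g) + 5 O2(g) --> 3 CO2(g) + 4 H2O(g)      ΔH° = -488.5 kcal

eq. 1 reversed (reverse to put CH3CHO(g) on the product side): +264.0 kcal
eq. 2 × 2 (scale by 2 for the 2 C3H8(g)): (2)·(-488.5) = -977.0 kcal
ΔH° = (-1)·(-264.0) + (2)·(-488.5) = -713.0 kcal

ΔH° = -713.0 kcal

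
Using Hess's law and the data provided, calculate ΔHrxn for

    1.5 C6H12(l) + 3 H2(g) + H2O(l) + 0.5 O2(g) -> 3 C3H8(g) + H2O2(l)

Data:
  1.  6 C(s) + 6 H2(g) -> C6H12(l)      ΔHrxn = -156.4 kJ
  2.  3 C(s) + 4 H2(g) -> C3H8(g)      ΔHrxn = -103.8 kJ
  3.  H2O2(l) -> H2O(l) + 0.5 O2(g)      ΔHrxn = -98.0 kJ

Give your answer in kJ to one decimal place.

ΔHrxn = 21.2 kJ

eq. 1 reversed and × 3/2 (reverse to put C6H12(l) on the reactant side; ×3/2 to match 3/2 C6H12(l) in the target): (-3/2)·(-156.4) = +234.6 kJ
eq. 2 × 3 (×3 to match 3 C3H8(g) in the target): (3)·(-103.8) = -311.4 kJ
eq. 3 reversed (H2O2(l) must end up as a product): +98.0 kJ
ΔHrxn = (-3/2)·(-156.4) + (3)·(-103.8) + (-1)·(-98.0) = 21.2 kJ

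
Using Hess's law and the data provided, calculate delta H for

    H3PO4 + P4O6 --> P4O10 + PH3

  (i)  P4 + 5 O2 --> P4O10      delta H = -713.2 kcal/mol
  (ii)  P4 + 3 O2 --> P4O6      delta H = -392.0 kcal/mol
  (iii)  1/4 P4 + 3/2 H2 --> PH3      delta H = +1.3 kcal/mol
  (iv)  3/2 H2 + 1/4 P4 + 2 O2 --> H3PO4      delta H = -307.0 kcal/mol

delta H = -12.9 kcal/mol

(i) as written: -713.2 kcal/mol
(ii) reversed: +392.0 kcal/mol
(iii) as written: +1.3 kcal/mol
(iv) reversed: +307.0 kcal/mol
Since enthalpy is a state function, delta H = (1)·(-713.2) + (-1)·(-392.0) + (1)·(+1.3) + (-1)·(-307.0) = -12.9 kcal/mol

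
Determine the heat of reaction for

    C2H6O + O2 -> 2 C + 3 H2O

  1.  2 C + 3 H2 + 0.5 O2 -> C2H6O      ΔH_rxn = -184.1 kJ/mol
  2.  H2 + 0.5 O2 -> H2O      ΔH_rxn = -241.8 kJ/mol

eq. 1 reversed: +184.1 kJ/mol
eq. 2 × 3: (3)·(-241.8) = -725.4 kJ/mol
Since enthalpy is a state function, ΔH_rxn = (+184.1) + (-725.4) = -541.3 kJ/mol

ΔH_rxn = -541.3 kJ/mol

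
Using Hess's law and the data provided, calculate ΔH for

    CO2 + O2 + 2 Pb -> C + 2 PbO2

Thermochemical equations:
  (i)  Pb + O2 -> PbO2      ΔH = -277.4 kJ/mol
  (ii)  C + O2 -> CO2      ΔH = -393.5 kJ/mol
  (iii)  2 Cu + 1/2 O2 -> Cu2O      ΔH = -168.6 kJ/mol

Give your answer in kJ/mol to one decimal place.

ΔH = -161.3 kJ/mol

(i) × 2 (×2 to match 2 PbO2 in the target): (2)·(-277.4) = -554.8 kJ/mol
(ii) reversed (CO2 must end up as a reactant): +393.5 kJ/mol
(iii): not needed (Cu appears nowhere else).
By Hess's law, ΔH = (2)·(-277.4) + (-1)·(-393.5) = -161.3 kJ/mol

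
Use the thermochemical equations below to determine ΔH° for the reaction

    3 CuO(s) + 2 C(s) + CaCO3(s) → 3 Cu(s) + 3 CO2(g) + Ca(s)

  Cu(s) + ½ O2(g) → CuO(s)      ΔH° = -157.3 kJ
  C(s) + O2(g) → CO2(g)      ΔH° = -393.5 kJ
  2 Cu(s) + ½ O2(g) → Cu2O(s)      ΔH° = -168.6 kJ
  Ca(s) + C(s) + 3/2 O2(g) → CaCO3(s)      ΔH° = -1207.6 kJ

equation 1 reversed and × 3: (-3)·(-157.3) = +471.9 kJ
equation 2 × 3: (3)·(-393.5) = -1180.5 kJ
equation 3: not needed.
equation 4 reversed: +1207.6 kJ
By Hess's law, ΔH° = (+471.9) + (-1180.5) + (+1207.6) = 499.0 kJ

ΔH° = 499.0 kJ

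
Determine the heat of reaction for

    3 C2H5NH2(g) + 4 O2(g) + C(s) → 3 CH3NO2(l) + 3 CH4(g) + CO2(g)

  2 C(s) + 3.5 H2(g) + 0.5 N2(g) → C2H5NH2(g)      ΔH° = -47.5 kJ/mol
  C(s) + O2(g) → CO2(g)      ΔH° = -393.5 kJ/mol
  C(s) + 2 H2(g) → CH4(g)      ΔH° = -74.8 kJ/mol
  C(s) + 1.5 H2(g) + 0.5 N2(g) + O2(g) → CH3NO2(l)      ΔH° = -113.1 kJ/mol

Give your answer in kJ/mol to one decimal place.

equation 1 reversed and × 3 (reverse to put C2H5NH2(g) on the reactant side; scale by 3 for the 3 C2H5NH2(g)): (-3)·(-47.5) = +142.5 kJ/mol
equation 2 as written (CO2(g) already on the product side): -393.5 kJ/mol
equation 3 × 3 (×3 to match 3 CH4(g) in the target): (3)·(-74.8) = -224.4 kJ/mol
equation 4 × 3 (×3 to match 3 CH3NO2(l) in the target): (3)·(-113.1) = -339.3 kJ/mol
ΔH° = (-3)·(-47.5) + (1)·(-393.5) + (3)·(-74.8) + (3)·(-113.1) = -814.7 kJ/mol

ΔH° = -814.7 kJ/mol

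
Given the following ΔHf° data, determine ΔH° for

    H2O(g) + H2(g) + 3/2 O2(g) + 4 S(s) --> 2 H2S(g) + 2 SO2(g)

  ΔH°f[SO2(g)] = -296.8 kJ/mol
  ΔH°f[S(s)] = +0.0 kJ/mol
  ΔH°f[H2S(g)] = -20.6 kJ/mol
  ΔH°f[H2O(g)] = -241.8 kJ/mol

ΔH° = -393.0 kJ/mol

ΔH°rxn = Σ nΔHf°(products) − Σ nΔHf°(reactants).
Products: 2·(-20.6) + 2·(-296.8) = -634.8
Reactants: 1·(-241.8) + 1·(+0.0) + 3/2·(+0.0) + 4·(+0.0) = -241.8
ΔH° = (-634.8) − (-241.8) = -393.0 kJ/mol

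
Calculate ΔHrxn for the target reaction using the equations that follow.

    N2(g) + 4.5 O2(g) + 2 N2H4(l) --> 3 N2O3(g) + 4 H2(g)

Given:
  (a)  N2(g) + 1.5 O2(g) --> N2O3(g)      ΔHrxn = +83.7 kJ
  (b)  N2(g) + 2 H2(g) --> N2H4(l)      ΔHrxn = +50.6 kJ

(a) × 3: (3)·(+83.7) = +251.1 kJ
(b) reversed and × 2: (-2)·(+50.6) = -101.2 kJ
Since enthalpy is a state function, ΔHrxn = (3)·(+83.7) + (-2)·(+50.6) = 149.9 kJ

ΔHrxn = 149.9 kJ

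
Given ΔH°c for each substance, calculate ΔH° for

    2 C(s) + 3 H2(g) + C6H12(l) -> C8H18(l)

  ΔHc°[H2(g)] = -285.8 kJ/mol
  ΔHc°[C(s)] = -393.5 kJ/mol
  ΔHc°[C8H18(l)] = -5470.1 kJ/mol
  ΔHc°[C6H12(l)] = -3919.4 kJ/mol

Using ΔH = Σ nΔHc°(reactants) − Σ nΔHc°(products):
= [2·(-393.5) + 3·(-285.8) + 1·(-3919.4)] − [1·(-5470.1)]
= -93.7 kJ/mol

ΔH° = -93.7 kJ/mol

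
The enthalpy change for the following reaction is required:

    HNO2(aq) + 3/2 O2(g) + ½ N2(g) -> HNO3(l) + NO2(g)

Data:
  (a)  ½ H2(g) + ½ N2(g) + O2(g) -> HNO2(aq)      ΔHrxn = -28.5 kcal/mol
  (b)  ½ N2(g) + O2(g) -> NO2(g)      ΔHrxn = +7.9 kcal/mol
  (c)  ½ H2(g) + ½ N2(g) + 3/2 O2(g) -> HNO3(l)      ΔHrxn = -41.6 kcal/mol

ΔHrxn = -5.2 kcal/mol

(a) reversed: +28.5 kcal/mol
(b) as written: +7.9 kcal/mol
(c) as written: -41.6 kcal/mol
ΔHrxn = (-1)·(-28.5) + (1)·(+7.9) + (1)·(-41.6) = -5.2 kcal/mol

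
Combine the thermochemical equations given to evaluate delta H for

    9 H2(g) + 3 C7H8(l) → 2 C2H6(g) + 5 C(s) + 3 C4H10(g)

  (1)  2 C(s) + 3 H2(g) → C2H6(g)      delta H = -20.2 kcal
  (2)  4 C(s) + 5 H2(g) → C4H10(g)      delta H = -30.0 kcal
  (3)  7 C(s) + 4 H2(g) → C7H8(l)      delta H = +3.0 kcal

delta H = -139.4 kcal

(1) × 2 (scale by 2 for the 2 C2H6(g)): (2)·(-20.2) = -40.4 kcal
(2) × 3 (scale by 3 for the 3 C4H10(g)): (3)·(-30.0) = -90.0 kcal
(3) reversed and × 3 (reverse to put C7H8(l) on the reactant side; scale by 3 for the 3 C7H8(l)): (-3)·(+3.0) = -9.0 kcal
delta H = (2)·(-20.2) + (3)·(-30.0) + (-3)·(+3.0) = -139.4 kcal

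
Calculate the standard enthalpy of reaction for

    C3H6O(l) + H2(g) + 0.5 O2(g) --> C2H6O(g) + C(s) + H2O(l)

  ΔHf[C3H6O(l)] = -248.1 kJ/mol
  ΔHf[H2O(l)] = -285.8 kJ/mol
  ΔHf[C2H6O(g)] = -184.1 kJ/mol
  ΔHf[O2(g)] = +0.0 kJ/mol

ΔH° = -221.8 kJ/mol

ΔH°rxn = Σ nΔHf°(products) − Σ nΔHf°(reactants).
Products: 1·(-184.1) + 1·(+0.0) + 1·(-285.8) = -469.9
Reactants: 1·(-248.1) + 1·(+0.0) + 1/2·(+0.0) = -248.1
ΔH° = (-469.9) − (-248.1) = -221.8 kJ/mol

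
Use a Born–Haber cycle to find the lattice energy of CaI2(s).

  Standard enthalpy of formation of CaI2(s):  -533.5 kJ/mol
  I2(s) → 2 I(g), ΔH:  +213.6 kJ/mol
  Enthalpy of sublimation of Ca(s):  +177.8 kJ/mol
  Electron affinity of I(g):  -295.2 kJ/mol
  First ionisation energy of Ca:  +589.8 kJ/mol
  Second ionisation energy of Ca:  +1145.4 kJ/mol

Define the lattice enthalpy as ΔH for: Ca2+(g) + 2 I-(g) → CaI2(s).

ΔHf° = 1·ΔHsub + 1·(ΣIE) + 1·D(I2) + 2·EA + U
-533.5 = 1·(+177.8) + 1·(+1735.2) + 1·(+213.6) + 2·(-295.2) + U
U = -533.5 − (+1536.2) = -2069.7 kJ/mol

U = -2069.7 kJ/mol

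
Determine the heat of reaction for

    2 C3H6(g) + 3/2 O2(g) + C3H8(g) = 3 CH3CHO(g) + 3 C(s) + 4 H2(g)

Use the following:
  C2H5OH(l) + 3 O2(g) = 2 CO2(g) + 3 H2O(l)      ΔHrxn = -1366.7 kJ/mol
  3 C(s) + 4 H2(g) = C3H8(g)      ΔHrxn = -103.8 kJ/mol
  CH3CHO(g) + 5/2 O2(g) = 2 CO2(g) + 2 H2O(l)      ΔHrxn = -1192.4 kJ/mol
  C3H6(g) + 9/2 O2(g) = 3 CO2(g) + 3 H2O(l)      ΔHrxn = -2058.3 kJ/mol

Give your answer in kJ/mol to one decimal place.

equation 1: not needed (C2H5OH(l) appears nowhere else).
equation 2 reversed (reverse to put C3H8(g) on the reactant side): +103.8 kJ/mol
equation 3 reversed and × 3 (CH3CHO(g) must end up as a product; ×3 to match 3 CH3CHO(g) in the target): (-3)·(-1192.4) = +3577.2 kJ/mol
equation 4 × 2 (scale by 2 for the 2 C3H6(g)): (2)·(-2058.3) = -4116.6 kJ/mol
ΔHrxn = (-1)·(-103.8) + (-3)·(-1192.4) + (2)·(-2058.3) = -435.6 kJ/mol

ΔHrxn = -435.6 kJ/mol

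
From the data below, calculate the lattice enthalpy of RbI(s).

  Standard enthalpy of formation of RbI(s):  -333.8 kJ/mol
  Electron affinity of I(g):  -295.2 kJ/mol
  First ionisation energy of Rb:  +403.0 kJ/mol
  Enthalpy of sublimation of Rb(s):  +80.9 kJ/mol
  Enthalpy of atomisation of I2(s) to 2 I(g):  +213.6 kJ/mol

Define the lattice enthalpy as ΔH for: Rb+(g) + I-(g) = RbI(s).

U = -629.3 kJ/mol

ΔHf° = 1·ΔHsub + 1·(ΣIE) + 1/2·D(I2) + 1·EA + U
-333.8 = 1·(+80.9) + 1·(+403.0) + 1/2·(+213.6) + 1·(-295.2) + U
U = -333.8 − (+295.5) = -629.3 kJ/mol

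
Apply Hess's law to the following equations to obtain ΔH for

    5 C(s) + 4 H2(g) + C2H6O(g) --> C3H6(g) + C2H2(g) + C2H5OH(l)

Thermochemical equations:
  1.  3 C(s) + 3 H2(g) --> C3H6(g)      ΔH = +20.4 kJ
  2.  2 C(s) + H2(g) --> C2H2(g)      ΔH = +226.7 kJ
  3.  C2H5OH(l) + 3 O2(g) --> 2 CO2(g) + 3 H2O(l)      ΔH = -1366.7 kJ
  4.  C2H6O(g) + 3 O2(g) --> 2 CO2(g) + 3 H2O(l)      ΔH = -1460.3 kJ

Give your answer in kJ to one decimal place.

eq. 1 as written (C3H6(g) already on the product side): +20.4 kJ
eq. 2 as written (C2H2(g) already on the product side): +226.7 kJ
eq. 3 reversed (reverse to put C2H5OH(l) on the product side): +1366.7 kJ
eq. 4 as written (C2H6O(g) already on the reactant side): -1460.3 kJ
Summing the manipulated equations, ΔH = (+20.4) + (+226.7) + (+1366.7) + (-1460.3) = 153.5 kJ

ΔH = 153.5 kJ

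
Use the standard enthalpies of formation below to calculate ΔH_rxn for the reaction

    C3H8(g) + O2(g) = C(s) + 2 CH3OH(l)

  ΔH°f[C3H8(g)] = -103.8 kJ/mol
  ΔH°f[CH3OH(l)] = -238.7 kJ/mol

ΔH°rxn = Σ nΔHf°(products) − Σ nΔHf°(reactants).
Products: 1·(+0.0) + 2·(-238.7) = -477.4
Reactants: 1·(-103.8) + 1·(+0.0) = -103.8
ΔH_rxn = (-477.4) − (-103.8) = -373.6 kJ/mol

ΔH_rxn = -373.6 kJ/mol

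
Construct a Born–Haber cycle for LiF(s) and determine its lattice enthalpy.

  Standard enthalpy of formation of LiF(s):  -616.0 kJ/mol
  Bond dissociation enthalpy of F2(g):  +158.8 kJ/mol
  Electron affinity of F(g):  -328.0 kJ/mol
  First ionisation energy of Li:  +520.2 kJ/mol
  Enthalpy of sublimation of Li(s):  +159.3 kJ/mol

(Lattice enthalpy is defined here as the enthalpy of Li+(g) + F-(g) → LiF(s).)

ΔHf° = 1·ΔHsub + 1·(ΣIE) + 1/2·D(F2) + 1·EA + U
-616.0 = 1·(+159.3) + 1·(+520.2) + 1/2·(+158.8) + 1·(-328.0) + U
U = -616.0 − (+430.9) = -1046.9 kJ/mol

U = -1046.9 kJ/mol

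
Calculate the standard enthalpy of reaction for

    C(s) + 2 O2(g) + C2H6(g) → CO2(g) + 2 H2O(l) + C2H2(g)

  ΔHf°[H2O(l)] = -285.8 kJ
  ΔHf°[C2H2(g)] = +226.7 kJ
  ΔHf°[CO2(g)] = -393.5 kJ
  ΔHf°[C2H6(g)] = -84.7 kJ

ΔH°rxn = Σ nΔHf°(products) − Σ nΔHf°(reactants).
Products: 1·(-393.5) + 2·(-285.8) + 1·(+226.7) = -738.4
Reactants: 1·(+0.0) + 2·(+0.0) + 1·(-84.7) = -84.7
ΔH° = (-738.4) − (-84.7) = -653.7 kJ

ΔH° = -653.7 kJ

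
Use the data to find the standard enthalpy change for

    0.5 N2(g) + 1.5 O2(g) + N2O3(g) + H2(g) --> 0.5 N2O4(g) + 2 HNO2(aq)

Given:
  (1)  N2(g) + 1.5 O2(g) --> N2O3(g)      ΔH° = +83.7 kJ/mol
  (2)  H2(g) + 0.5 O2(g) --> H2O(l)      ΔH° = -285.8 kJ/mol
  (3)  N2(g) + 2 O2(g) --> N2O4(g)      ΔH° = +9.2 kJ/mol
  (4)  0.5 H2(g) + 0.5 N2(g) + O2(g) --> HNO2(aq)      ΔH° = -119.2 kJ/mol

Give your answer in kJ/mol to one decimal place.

ΔH° = -317.5 kJ/mol

(1) reversed: -83.7 kJ/mol
(2): not needed.
(3) × 1/2: (1/2)·(+9.2) = +4.6 kJ/mol
(4) × 2: (2)·(-119.2) = -238.4 kJ/mol
By Hess's law, ΔH° = (-83.7) + (+4.6) + (-238.4) = -317.5 kJ/mol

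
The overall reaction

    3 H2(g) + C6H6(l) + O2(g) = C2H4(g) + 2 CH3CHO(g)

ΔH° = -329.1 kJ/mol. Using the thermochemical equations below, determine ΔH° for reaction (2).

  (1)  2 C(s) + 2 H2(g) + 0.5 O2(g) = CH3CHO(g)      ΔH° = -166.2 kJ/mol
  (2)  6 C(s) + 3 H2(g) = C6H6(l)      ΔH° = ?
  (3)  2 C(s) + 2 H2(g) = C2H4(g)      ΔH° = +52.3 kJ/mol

ΔH° = 49.0 kJ/mol

(1) × 2: (2)·(-166.2) = -332.4 kJ/mol
(2) reversed: contributes −x
(3) as written: +52.3 kJ/mol
-329.1 = (-332.4) + (+52.3) − x
x = (-329.1 − (-280.1)) / (-1) = 49.0 kJ/mol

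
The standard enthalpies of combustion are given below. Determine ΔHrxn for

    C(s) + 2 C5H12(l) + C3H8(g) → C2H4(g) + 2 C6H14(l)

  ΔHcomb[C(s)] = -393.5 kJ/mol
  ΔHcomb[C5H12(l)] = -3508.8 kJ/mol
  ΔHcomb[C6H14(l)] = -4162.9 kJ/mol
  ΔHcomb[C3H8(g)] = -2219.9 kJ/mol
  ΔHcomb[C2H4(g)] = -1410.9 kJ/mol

ΔHrxn = 105.7 kJ/mol

With combustion enthalpies, reactants minus products:
= [1·(-393.5) + 2·(-3508.8) + 1·(-2219.9)] − [1·(-1410.9) + 2·(-4162.9)]
= 105.7 kJ/mol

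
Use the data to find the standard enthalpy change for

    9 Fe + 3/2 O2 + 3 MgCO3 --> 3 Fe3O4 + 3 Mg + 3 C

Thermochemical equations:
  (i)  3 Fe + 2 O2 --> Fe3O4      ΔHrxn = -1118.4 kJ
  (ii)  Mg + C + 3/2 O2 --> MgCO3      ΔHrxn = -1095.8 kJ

(i) × 3: (3)·(-1118.4) = -3355.2 kJ
(ii) reversed and × 3: (-3)·(-1095.8) = +3287.4 kJ
Summing the manipulated equations, ΔHrxn = (3)·(-1118.4) + (-3)·(-1095.8) = -67.8 kJ

ΔHrxn = -67.8 kJ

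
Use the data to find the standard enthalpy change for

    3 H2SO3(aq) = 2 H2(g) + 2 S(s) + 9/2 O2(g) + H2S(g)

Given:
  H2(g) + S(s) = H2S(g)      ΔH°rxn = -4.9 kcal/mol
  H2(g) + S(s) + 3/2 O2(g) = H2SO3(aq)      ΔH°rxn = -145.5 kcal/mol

ΔH°rxn = 431.6 kcal/mol

equation 1 as written: -4.9 kcal/mol
equation 2 reversed and × 3: (-3)·(-145.5) = +436.5 kcal/mol
Since enthalpy is a state function, ΔH°rxn = (1)·(-4.9) + (-3)·(-145.5) = 431.6 kcal/mol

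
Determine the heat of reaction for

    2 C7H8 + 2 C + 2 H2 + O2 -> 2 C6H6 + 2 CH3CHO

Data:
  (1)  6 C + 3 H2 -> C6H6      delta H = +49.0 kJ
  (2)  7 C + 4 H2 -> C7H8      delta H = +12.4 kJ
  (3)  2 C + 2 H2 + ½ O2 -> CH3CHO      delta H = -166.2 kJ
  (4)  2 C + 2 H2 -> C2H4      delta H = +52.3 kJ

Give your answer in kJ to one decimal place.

delta H = -259.2 kJ

(1) × 2: (2)·(+49.0) = +98.0 kJ
(2) reversed and × 2: (-2)·(+12.4) = -24.8 kJ
(3) × 2: (2)·(-166.2) = -332.4 kJ
(4): not needed.
By Hess's law, delta H = (+98.0) + (-24.8) + (-332.4) = -259.2 kJ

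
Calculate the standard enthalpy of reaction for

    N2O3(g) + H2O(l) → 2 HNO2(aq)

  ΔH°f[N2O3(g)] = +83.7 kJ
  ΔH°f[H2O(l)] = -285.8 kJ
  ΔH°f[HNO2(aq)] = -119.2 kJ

ΔH°rxn = -36.3 kJ

Products: 2·(-119.2) = -238.4
Reactants: 1·(+83.7) + 1·(-285.8) = -202.1
ΔH°rxn = (-238.4) − (-202.1) = -36.3 kJ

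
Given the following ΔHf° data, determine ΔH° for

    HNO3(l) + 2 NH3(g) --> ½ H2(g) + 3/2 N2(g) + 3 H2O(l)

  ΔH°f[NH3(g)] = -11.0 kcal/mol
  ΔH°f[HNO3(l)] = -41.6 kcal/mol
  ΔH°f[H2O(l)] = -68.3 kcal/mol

ΔH° = -141.3 kcal/mol

Products: 1/2·(+0.0) + 3/2·(+0.0) + 3·(-68.3) = -204.9
Reactants: 1·(-41.6) + 2·(-11.0) = -63.6
ΔH° = (-204.9) − (-63.6) = -141.3 kcal/mol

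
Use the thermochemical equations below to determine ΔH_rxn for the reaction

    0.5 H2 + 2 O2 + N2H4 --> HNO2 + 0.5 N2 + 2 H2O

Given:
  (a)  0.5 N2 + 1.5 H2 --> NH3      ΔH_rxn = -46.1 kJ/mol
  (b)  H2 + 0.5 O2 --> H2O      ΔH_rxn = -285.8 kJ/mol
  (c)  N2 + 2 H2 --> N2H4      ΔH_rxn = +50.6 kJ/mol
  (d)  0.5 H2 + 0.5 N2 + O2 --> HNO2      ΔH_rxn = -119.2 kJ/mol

ΔH_rxn = -741.4 kJ/mol

(a): not needed.
(b) × 2: (2)·(-285.8) = -571.6 kJ/mol
(c) reversed: -50.6 kJ/mol
(d) as written: -119.2 kJ/mol
ΔH_rxn = (-571.6) + (-50.6) + (-119.2) = -741.4 kJ/mol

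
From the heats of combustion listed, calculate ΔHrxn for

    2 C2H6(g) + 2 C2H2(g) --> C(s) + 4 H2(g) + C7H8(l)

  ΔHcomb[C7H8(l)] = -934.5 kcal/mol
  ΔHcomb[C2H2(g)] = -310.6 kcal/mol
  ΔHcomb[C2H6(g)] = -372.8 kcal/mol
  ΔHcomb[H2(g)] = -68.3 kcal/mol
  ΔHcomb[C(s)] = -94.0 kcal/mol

Using ΔH = Σ nΔHc°(reactants) − Σ nΔHc°(products):
= [2·(-372.8) + 2·(-310.6)] − [1·(-94.0) + 4·(-68.3) + 1·(-934.5)]
= -65.1 kcal/mol

ΔHrxn = -65.1 kcal/mol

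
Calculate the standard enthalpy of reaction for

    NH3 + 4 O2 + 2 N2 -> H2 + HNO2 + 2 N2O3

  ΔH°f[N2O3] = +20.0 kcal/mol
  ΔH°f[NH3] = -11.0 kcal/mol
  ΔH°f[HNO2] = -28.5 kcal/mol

ΔH°rxn = 22.5 kcal/mol

Products: 1·(+0.0) + 1·(-28.5) + 2·(+20.0) = +11.5
Reactants: 1·(-11.0) + 4·(+0.0) + 2·(+0.0) = -11.0
ΔH°rxn = (+11.5) − (-11.0) = 22.5 kcal/mol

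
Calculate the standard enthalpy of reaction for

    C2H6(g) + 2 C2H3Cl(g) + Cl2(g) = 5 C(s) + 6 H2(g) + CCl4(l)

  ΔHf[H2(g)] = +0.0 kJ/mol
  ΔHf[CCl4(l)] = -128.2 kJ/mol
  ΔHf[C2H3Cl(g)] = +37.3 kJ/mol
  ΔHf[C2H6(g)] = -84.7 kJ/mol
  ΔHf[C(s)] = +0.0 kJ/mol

ΔH° = -118.1 kJ/mol

ΔH°rxn = Σ nΔHf°(products) − Σ nΔHf°(reactants).
Products: 5·(+0.0) + 6·(+0.0) + 1·(-128.2) = -128.2
Reactants: 1·(-84.7) + 2·(+37.3) + 1·(+0.0) = -10.1
ΔH° = (-128.2) − (-10.1) = -118.1 kJ/mol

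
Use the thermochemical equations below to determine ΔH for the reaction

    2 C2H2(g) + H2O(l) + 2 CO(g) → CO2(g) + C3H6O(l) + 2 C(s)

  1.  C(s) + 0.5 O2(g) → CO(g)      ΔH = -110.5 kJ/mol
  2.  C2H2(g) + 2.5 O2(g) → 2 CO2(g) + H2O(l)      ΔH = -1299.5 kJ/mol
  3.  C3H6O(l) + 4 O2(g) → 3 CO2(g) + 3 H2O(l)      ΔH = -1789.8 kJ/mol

eq. 1 reversed and × 2: (-2)·(-110.5) = +221.0 kJ/mol
eq. 2 × 2: (2)·(-1299.5) = -2599.0 kJ/mol
eq. 3 reversed: +1789.8 kJ/mol
Summing the manipulated equations, ΔH = (+221.0) + (-2599.0) + (+1789.8) = -588.2 kJ/mol

ΔH = -588.2 kJ/mol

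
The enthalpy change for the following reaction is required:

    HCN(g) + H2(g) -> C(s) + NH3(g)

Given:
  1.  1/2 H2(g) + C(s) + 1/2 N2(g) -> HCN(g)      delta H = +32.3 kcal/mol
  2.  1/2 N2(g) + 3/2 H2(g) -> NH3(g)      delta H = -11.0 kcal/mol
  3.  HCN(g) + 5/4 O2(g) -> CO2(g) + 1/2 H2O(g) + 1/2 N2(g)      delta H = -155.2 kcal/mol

eq. 1 reversed: -32.3 kcal/mol
eq. 2 as written: -11.0 kcal/mol
eq. 3: not needed.
Since enthalpy is a state function, delta H = (-32.3) + (-11.0) = -43.3 kcal/mol

delta H = -43.3 kcal/mol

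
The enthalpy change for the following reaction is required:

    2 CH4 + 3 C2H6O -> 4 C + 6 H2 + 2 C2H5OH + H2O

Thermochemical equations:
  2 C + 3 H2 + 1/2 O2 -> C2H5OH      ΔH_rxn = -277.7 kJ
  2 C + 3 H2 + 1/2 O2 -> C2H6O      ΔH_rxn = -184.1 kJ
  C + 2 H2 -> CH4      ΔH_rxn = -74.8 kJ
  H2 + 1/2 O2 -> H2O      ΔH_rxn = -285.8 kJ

ΔH_rxn = -139.3 kJ

equation 1 × 2: (2)·(-277.7) = -555.4 kJ
equation 2 reversed and × 3: (-3)·(-184.1) = +552.3 kJ
equation 3 reversed and × 2: (-2)·(-74.8) = +149.6 kJ
equation 4 as written: -285.8 kJ
ΔH_rxn = (2)·(-277.7) + (-3)·(-184.1) + (-2)·(-74.8) + (1)·(-285.8) = -139.3 kJ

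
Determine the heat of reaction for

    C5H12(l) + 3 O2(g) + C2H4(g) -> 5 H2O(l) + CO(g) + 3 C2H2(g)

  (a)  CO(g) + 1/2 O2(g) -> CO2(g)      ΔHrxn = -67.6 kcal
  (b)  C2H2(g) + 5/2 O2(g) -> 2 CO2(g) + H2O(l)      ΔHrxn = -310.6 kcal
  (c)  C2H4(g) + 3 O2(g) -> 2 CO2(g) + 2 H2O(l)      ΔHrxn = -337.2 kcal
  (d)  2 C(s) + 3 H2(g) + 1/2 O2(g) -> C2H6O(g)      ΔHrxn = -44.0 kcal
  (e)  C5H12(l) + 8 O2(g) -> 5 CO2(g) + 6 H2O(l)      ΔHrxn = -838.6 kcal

ΔHrxn = -176.4 kcal

(a) reversed (CO(g) must end up as a product): +67.6 kcal
(b) reversed and × 3 (C2H2(g) must end up as a product; ×3 to match 3 C2H2(g) in the target): (-3)·(-310.6) = +931.8 kcal
(c) as written (C2H4(g) already on the reactant side): -337.2 kcal
(d): not needed (H2(g) appears nowhere else).
(e) as written (C5H12(l) already on the reactant side): -838.6 kcal
ΔHrxn = (+67.6) + (+931.8) + (-337.2) + (-838.6) = -176.4 kcal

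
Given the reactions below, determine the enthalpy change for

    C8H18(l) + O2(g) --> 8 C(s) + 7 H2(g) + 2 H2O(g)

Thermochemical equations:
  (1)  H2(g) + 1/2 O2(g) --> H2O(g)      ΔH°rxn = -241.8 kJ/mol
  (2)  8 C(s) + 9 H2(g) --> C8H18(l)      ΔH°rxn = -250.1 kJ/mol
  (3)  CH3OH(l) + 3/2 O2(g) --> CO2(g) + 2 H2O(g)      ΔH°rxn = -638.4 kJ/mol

(1) × 2: (2)·(-241.8) = -483.6 kJ/mol
(2) reversed (C8H18(l) must end up as a reactant): +250.1 kJ/mol
(3): not needed (CH3OH(l) appears nowhere else).
Combining the equations, ΔH°rxn = (2)·(-241.8) + (-1)·(-250.1) = -233.5 kJ/mol

ΔH°rxn = -233.5 kJ/mol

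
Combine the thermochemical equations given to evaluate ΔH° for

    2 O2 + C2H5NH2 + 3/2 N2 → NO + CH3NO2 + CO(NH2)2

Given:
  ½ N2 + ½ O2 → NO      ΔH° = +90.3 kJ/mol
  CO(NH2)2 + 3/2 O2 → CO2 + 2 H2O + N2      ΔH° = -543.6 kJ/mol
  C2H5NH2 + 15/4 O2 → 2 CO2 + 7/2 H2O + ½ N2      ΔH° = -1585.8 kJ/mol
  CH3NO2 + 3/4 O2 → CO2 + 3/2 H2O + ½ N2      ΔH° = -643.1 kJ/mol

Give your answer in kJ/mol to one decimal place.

ΔH° = -308.8 kJ/mol

equation 1 as written: +90.3 kJ/mol
equation 2 reversed: +543.6 kJ/mol
equation 3 as written: -1585.8 kJ/mol
equation 4 reversed: +643.1 kJ/mol
ΔH° = (+90.3) + (+543.6) + (-1585.8) + (+643.1) = -308.8 kJ/mol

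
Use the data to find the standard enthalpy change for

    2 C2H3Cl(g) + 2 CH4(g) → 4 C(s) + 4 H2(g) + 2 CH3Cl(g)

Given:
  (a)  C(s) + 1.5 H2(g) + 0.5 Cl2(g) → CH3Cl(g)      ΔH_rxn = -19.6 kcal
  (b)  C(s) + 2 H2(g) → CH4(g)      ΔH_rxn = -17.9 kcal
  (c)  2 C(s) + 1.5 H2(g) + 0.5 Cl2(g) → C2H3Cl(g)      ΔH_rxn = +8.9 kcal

ΔH_rxn = -21.2 kcal

(a) × 2 (scale by 2 for the 2 CH3Cl(g)): (2)·(-19.6) = -39.2 kcal
(b) reversed and × 2 (CH4(g) must end up as a reactant; ×2 to match 2 CH4(g) in the target): (-2)·(-17.9) = +35.8 kcal
(c) reversed and × 2 (C2H3Cl(g) must end up as a reactant; ×2 to match 2 C2H3Cl(g) in the target): (-2)·(+8.9) = -17.8 kcal
Summing the manipulated equations, ΔH_rxn = (2)·(-19.6) + (-2)·(-17.9) + (-2)·(+8.9) = -21.2 kcal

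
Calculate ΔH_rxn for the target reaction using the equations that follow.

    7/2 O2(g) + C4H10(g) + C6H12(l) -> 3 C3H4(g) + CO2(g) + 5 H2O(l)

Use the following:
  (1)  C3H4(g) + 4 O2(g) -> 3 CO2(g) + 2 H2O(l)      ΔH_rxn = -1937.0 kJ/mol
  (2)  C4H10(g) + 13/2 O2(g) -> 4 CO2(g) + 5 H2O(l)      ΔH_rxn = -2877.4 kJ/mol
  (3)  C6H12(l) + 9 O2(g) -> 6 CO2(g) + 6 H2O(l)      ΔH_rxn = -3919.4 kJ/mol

(1) reversed and × 3: (-3)·(-1937.0) = +5811.0 kJ/mol
(2) as written: -2877.4 kJ/mol
(3) as written: -3919.4 kJ/mol
Combining the equations, ΔH_rxn = (+5811.0) + (-2877.4) + (-3919.4) = -985.8 kJ/mol

ΔH_rxn = -985.8 kJ/mol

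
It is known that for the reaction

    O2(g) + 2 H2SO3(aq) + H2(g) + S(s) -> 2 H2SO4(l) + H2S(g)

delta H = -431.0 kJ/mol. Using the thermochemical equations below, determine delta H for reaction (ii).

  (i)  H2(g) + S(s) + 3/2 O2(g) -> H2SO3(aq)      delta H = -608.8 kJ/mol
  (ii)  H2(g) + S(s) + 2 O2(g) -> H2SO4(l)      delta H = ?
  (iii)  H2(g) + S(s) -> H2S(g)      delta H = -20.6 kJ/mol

(i) reversed and × 2: (-2)·(-608.8) = +1217.6 kJ/mol
(ii) × 2: contributes 2·x
(iii) as written: -20.6 kJ/mol
-431.0 = (+1217.6) + (-20.6) + 2·x
x = (-431.0 − (+1197.0)) / (2) = -814.0 kJ/mol

delta H = -814.0 kJ/mol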